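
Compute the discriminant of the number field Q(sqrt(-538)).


For K = Q(sqrt(d)) with d squarefree: disc(K) = d if d = 1 mod 4, and disc(K) = 4d if d = 2 or 3 mod 4.
Here d = -538, and d mod 4 = 2.
d = 2 mod 4, not 1 (O_K = Z[sqrt(d)]), so disc(K) = 4d = 4 * (-538) = -2152

-2152


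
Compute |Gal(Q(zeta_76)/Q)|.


|Gal(Q(zeta_76)/Q)| = phi(76)
= 36

36


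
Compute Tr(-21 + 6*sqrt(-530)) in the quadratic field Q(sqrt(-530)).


Tr(a + b*sqrt(d)) = (a + b*sqrt(d)) + (a - b*sqrt(d)) = 2a
= 2 * (-21)
= -42

-42


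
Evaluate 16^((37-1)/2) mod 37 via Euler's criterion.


p = 37 is prime and the exponent is (p-1)/2 = 18, so by Euler's criterion 16^18 = (16/37) = +1 or -1 mod 37.
Compute by square-and-multiply:
  18 = 16 + 2 (binary 10010)
  Repeated squaring mod 37: 16^1 = 16, 16^2 = 34, 16^4 = 9, 16^8 = 7, 16^16 = 12
  16^18 = 16^16 * 16^2 = 12 * 34 mod 37
    12 * 34 = 408 = 1 mod 37
  16^18 = 1 mod 37
Result 1: 16 is a quadratic residue mod 37.
16^18 mod 37 = 1

1


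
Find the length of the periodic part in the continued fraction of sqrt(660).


Run the CF algorithm for sqrt(660).
a_0 = floor(sqrt(660)) = 25; set m_0=0, q_0=1.
Recurrence: m' = q*a - m,  q' = (d - m'^2)/q,  a' = floor((a_0 + m')/q').
  step 1: m=25, q=35, a=1
  step 2: m=10, q=16, a=2
  step 3: m=22, q=11, a=4
  step 4: m=22, q=16, a=2
  step 5: m=10, q=35, a=1
  step 6: m=25, q=1, a=50
a_6 = 2*a_0 = 50, so the period closes here.
sqrt(660) = [25; 1, 2, 4, 2, 1, 50]
Period length = 6

6


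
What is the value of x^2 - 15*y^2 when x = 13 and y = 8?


x^2 - d*y^2
= 13^2 - 15*8^2
= 169 - 960
= -791

-791


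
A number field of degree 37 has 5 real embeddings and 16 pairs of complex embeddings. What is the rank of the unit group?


By Dirichlet's unit theorem:
rank = r1 + r2 - 1
= 5 + 16 - 1
= 20

20


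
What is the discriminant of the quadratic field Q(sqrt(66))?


For K = Q(sqrt(d)) with d squarefree: disc(K) = d if d = 1 mod 4, and disc(K) = 4d if d = 2 or 3 mod 4.
Here d = 66, and d mod 4 = 2.
d = 2 mod 4, not 1 (O_K = Z[sqrt(d)]), so disc(K) = 4d = 4 * (66) = 264

264


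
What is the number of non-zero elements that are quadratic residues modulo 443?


For prime p, the number of non-zero quadratic residues is (p-1)/2.
= (443-1)/2
= 221

221


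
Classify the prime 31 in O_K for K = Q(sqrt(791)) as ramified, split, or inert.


K = Q(sqrt(791)). Since d mod 4 = 3, disc(K) = 3164.
Check p | disc: 3164 mod 31 = 2.
p does not divide disc. Compute Legendre symbol (d/p):
16^((31-1)/2) mod 31 = 1
(d/p) = 1, so p splits: (p) = P*P' with e=1, f=1, g=2.
Therefore p is split.

split


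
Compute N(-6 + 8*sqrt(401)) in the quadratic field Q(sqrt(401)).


N(a + b*sqrt(d)) = a^2 - d*b^2
= (-6)^2 - (401)*(8)^2
= 36 - 25664
= -25628

-25628


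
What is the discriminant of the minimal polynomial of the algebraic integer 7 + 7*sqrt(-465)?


The element 7 + 7*sqrt(-465) has minimal polynomial:
x^2 - 14*x + 22834
Discriminant = (-14)^2 - 4*(22834)
= 196 - 91336
= -91140

-91140


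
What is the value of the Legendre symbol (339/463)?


p = 463 is prime, so compute (339/463) with the reciprocity algorithm (Jacobi-symbol steps: pull out 2s via (2/n), flip via reciprocity, reduce):
  reciprocity: (339/463) -> -(463/339)
  reduce: (124/339)
  pull out 2: (2/339) = -1  (since 339 mod 8 = 3)
  pull out 2: (2/339) = -1  (since 339 mod 8 = 3)
  reciprocity: (31/339) -> -(339/31)
  reduce: (29/31)
  reciprocity: (29/31) -> +(31/29)
  reduce: (2/29)
  pull out 2: (2/29) = -1  (since 29 mod 8 = 5)
  (1/29) = 1
Product of signs = -1
(339/463) = -1

-1


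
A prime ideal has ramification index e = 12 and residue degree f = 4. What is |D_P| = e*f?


|D_P| = e * f
= 12 * 4
= 48

48


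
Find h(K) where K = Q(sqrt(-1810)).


K = Q(sqrt(-1810)). d mod 4 = 2, so D = disc(K) = 4d = -7240
h(K) equals the number of primitive reduced positive-definite forms (a, b, c) = a*x^2 + b*x*y + c*y^2 with b^2 - 4ac = D,
where reduced means |b| <= a <= c, with b >= 0 whenever |b| = a or a = c, and primitive means gcd(a, b, c) = 1.
Reduced forces 3a^2 <= |D| = 7240, so 1 <= a <= 49; b must have the parity of D, and c = (b^2 - D)/(4a) must be an integer >= a.
Enumerate a = 1..49, b in [-a, a]:
  a=1: (1, 0, 1810)  [1]
  a=2: (2, 0, 905)  [1]
  a=3..4: none
  a=5: (5, 0, 362)  [1]
  a=6..9: none
  a=10: (10, 0, 181)  [1]
  a=11: (11, -8, 166), (11, 8, 166)  [2]
  a=12: none
  a=13: (13, -12, 142), (13, 12, 142)  [2]
  a=14..16: none
  a=17: (17, -6, 107), (17, 6, 107)  [2]
  a=18..21: none
  a=22: (22, -8, 83), (22, 8, 83)  [2]
  a=23..25: none
  a=26: (26, -12, 71), (26, 12, 71)  [2]
  a=27..30: none
  a=31: (31, -18, 61), (31, 18, 61)  [2]
  a=32..33: none
  a=34: (34, -28, 59), (34, 28, 59)  [2]
  a=35..36: none
  a=37: (37, -30, 55), (37, 30, 55)  [2]
  a=38..49: none
Total reduced forms: 1 + 1 + 1 + 1 + 2 + 2 + 2 + 2 + 2 + 2 + 2 + 2 = 20
h = 20

20


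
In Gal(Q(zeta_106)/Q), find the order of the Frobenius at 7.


The Frobenius at p in Gal(Q(zeta_n)/Q) = (Z/nZ)* is the class of p, so its order is ord_106(7), the smallest k >= 1 with 7^k = 1 mod 106.
n = 106 = 2 * 53, phi(106) = 52; the order divides phi(n).
Divisors of 52: 1, 2, 4, 13, 26, 52
Repeated squaring mod 106: 7^1 = 7, 7^2 = 49, 7^4 = 69, 7^8 = 97, 7^16 = 81, 7^32 = 95
Test divisors in increasing order:
  k=1: 7^1 = 7 mod 106
  k=2: 7^2 = 49 mod 106
  k=4: 7^4 = 69 mod 106
  k=13: 7^13 = 97 * 69 * 7 = 105 mod 106
  k=26: 7^26 = 81 * 97 * 49 = 1 mod 106  <- first divisor giving 1
Order = 26

26


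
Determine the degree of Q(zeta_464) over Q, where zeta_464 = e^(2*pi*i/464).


The degree equals Euler's totient phi(464).
464 = 2^4 * 29
phi(464) = 224

224


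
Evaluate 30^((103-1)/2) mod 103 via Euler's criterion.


p = 103 is prime and the exponent is (p-1)/2 = 51, so by Euler's criterion 30^51 = (30/103) = +1 or -1 mod 103.
Compute by square-and-multiply:
  51 = 32 + 16 + 2 + 1 (binary 110011)
  Repeated squaring mod 103: 30^1 = 30, 30^2 = 76, 30^4 = 8, 30^8 = 64, 30^16 = 79, 30^32 = 61
  30^51 = 30^32 * 30^16 * 30^2 * 30^1 = 61 * 79 * 76 * 30 mod 103
    61 * 79 = 4819 = 81 mod 103
    81 * 76 = 6156 = 79 mod 103
    79 * 30 = 2370 = 1 mod 103
  30^51 = 1 mod 103
Result 1: 30 is a quadratic residue mod 103.
30^51 mod 103 = 1

1


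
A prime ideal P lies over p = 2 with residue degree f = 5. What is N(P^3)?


N(P^a) = p^(a*f)
= 2^(3*5)
= 2^15
= 32768

32768


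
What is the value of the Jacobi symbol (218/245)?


Compute (218/245) via quadratic reciprocity:
  pull out 2: (2/245) = -1  (since 245 mod 8 = 5)
  reciprocity: (109/245) -> +(245/109)
  reduce: (27/109)
  reciprocity: (27/109) -> +(109/27)
  reduce: (1/27)
  (1/27) = 1
Product of signs = -1

-1


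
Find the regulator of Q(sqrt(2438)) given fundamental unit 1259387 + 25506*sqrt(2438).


epsilon = 1259387 + 25506*sqrt(2438)
= 2.5188e+06
R = ln(2.5188e+06)
= 14.7393

14.7393


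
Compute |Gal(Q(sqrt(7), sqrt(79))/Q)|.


The 2 square roots of distinct primes are multiplicatively independent over Q,
so [K:Q] = 2^2 and Gal(K/Q) is isomorphic to (Z/2Z)^2.
|Gal| = 2^2 = 4

4


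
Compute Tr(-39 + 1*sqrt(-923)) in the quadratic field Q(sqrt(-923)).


Tr(a + b*sqrt(d)) = (a + b*sqrt(d)) + (a - b*sqrt(d)) = 2a
= 2 * (-39)
= -78

-78


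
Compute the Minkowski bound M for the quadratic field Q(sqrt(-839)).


d = -839, d mod 4 = 1, so disc(K) = d = -839; |disc(K)| = 839
Imaginary quadratic field, so n = 2, s = r2 = 1, r1 = 0
M = (n!/n^n) * (4/pi)^s * sqrt(|disc(K)|) = (2!/2^2) * (4/pi)^1 * sqrt(839)
= 0.5 * 1.273240 * 28.965497
= 18.4400

18.4400


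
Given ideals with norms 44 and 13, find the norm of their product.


N(IJ) = N(I) * N(J)
= 44 * 13
= 572

572


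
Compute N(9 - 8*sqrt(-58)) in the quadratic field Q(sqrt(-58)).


N(a + b*sqrt(d)) = a^2 - d*b^2
= (9)^2 - (-58)*(-8)^2
= 81 + 3712
= 3793

3793


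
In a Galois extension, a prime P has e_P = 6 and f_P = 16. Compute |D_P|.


|D_P| = e * f
= 6 * 16
= 96

96


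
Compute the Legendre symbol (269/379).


p = 379 is prime, so compute (269/379) with the reciprocity algorithm (Jacobi-symbol steps: pull out 2s via (2/n), flip via reciprocity, reduce):
  reciprocity: (269/379) -> +(379/269)
  reduce: (110/269)
  pull out 2: (2/269) = -1  (since 269 mod 8 = 5)
  reciprocity: (55/269) -> +(269/55)
  reduce: (49/55)
  reciprocity: (49/55) -> +(55/49)
  reduce: (6/49)
  pull out 2: (2/49) = +1  (since 49 mod 8 = 1)
  reciprocity: (3/49) -> +(49/3)
  reduce: (1/3)
  (1/3) = 1
Product of signs = -1
(269/379) = -1

-1


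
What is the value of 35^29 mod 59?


p = 59 is prime and the exponent is (p-1)/2 = 29, so by Euler's criterion 35^29 = (35/59) = +1 or -1 mod 59.
Compute by square-and-multiply:
  29 = 16 + 8 + 4 + 1 (binary 11101)
  Repeated squaring mod 59: 35^1 = 35, 35^2 = 45, 35^4 = 19, 35^8 = 7, 35^16 = 49
  35^29 = 35^16 * 35^8 * 35^4 * 35^1 = 49 * 7 * 19 * 35 mod 59
    49 * 7 = 343 = 48 mod 59
    48 * 19 = 912 = 27 mod 59
    27 * 35 = 945 = 1 mod 59
  35^29 = 1 mod 59
Result 1: 35 is a quadratic residue mod 59.
35^29 mod 59 = 1

1


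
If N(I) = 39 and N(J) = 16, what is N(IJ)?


N(IJ) = N(I) * N(J)
= 39 * 16
= 624

624


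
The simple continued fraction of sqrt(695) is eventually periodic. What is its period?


Run the CF algorithm for sqrt(695).
a_0 = floor(sqrt(695)) = 26; set m_0=0, q_0=1.
Recurrence: m' = q*a - m,  q' = (d - m'^2)/q,  a' = floor((a_0 + m')/q').
  step 1: m=26, q=19, a=2
  step 2: m=12, q=29, a=1
  step 3: m=17, q=14, a=3
  step 4: m=25, q=5, a=10
  step 5: m=25, q=14, a=3
  step 6: m=17, q=29, a=1
  step 7: m=12, q=19, a=2
  step 8: m=26, q=1, a=52
a_8 = 2*a_0 = 52, so the period closes here.
sqrt(695) = [26; 2, 1, 3, 10, 3, 1, 2, 52]
Period length = 8

8


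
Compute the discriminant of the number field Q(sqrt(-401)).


For K = Q(sqrt(d)) with d squarefree: disc(K) = d if d = 1 mod 4, and disc(K) = 4d if d = 2 or 3 mod 4.
Here d = -401, and d mod 4 = 3.
d = 3 mod 4, not 1 (O_K = Z[sqrt(d)]), so disc(K) = 4d = 4 * (-401) = -1604

-1604


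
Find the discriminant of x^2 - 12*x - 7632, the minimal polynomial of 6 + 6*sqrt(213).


The element 6 + 6*sqrt(213) has minimal polynomial:
x^2 - 12*x - 7632
Discriminant = (-12)^2 - 4*(-7632)
= 144 + 30528
= 30672

30672


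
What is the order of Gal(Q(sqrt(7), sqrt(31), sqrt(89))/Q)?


The 3 square roots of distinct primes are multiplicatively independent over Q,
so [K:Q] = 2^3 and Gal(K/Q) is isomorphic to (Z/2Z)^3.
|Gal| = 2^3 = 8

8


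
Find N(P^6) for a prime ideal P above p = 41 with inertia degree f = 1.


N(P^a) = p^(a*f)
= 41^(6*1)
= 41^6
= 4750104241

4750104241


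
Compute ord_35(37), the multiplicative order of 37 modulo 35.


We want ord_35(37), the smallest k >= 1 with 37^k = 1 mod 35.
n = 35 = 5 * 7, phi(35) = 24; the order divides phi(n).
Divisors of 24: 1, 2, 3, 4, 6, 8, 12, 24
Repeated squaring mod 35: 37^1 = 2, 37^2 = 4, 37^4 = 16, 37^8 = 11, 37^16 = 16
Test divisors in increasing order:
  k=1: 37^1 = 2 mod 35
  k=2: 37^2 = 4 mod 35
  k=3: 37^3 = 4 * 2 = 8 mod 35
  k=4: 37^4 = 16 mod 35
  k=6: 37^6 = 16 * 4 = 29 mod 35
  k=8: 37^8 = 11 mod 35
  k=12: 37^12 = 11 * 16 = 1 mod 35  <- first divisor giving 1
Order = 12

12


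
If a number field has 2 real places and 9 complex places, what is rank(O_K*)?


By Dirichlet's unit theorem:
rank = r1 + r2 - 1
= 2 + 9 - 1
= 10

10


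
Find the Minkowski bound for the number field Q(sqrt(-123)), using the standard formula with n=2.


d = -123, d mod 4 = 1, so disc(K) = d = -123; |disc(K)| = 123
Imaginary quadratic field, so n = 2, s = r2 = 1, r1 = 0
M = (n!/n^n) * (4/pi)^s * sqrt(|disc(K)|) = (2!/2^2) * (4/pi)^1 * sqrt(123)
= 0.5 * 1.273240 * 11.090537
= 7.0605

7.0605


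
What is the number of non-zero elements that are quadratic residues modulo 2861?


For prime p, the number of non-zero quadratic residues is (p-1)/2.
= (2861-1)/2
= 1430

1430


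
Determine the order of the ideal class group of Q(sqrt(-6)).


K = Q(sqrt(-6)). d mod 4 = 2, so D = disc(K) = 4d = -24
h(K) equals the number of primitive reduced positive-definite forms (a, b, c) = a*x^2 + b*x*y + c*y^2 with b^2 - 4ac = D,
where reduced means |b| <= a <= c, with b >= 0 whenever |b| = a or a = c, and primitive means gcd(a, b, c) = 1.
Reduced forces 3a^2 <= |D| = 24, so 1 <= a <= 2; b must have the parity of D, and c = (b^2 - D)/(4a) must be an integer >= a.
Enumerate a = 1..2, b in [-a, a]:
  a=1: (1, 0, 6)  [1]
  a=2: (2, 0, 3)  [1]
Total reduced forms: 1 + 1 = 2
h = 2

2


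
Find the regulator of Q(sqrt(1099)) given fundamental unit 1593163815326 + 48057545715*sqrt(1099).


epsilon = 1593163815326 + 48057545715*sqrt(1099)
= 3.1863e+12
R = ln(3.1863e+12)
= 28.7899

28.7899


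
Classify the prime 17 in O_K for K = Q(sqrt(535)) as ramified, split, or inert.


K = Q(sqrt(535)). Since d mod 4 = 3, disc(K) = 2140.
Check p | disc: 2140 mod 17 = 15.
p does not divide disc. Compute Legendre symbol (d/p):
8^((17-1)/2) mod 17 = 1
(d/p) = 1, so p splits: (p) = P*P' with e=1, f=1, g=2.
Therefore p is split.

split


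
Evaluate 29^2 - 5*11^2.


x^2 - d*y^2
= 29^2 - 5*11^2
= 841 - 605
= 236

236


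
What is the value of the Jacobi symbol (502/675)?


Compute (502/675) via quadratic reciprocity:
  pull out 2: (2/675) = -1  (since 675 mod 8 = 3)
  reciprocity: (251/675) -> -(675/251)
  reduce: (173/251)
  reciprocity: (173/251) -> +(251/173)
  reduce: (78/173)
  pull out 2: (2/173) = -1  (since 173 mod 8 = 5)
  reciprocity: (39/173) -> +(173/39)
  reduce: (17/39)
  reciprocity: (17/39) -> +(39/17)
  reduce: (5/17)
  reciprocity: (5/17) -> +(17/5)
  reduce: (2/5)
  pull out 2: (2/5) = -1  (since 5 mod 8 = 5)
  (1/5) = 1
Product of signs = 1

1


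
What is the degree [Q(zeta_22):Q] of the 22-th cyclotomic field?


The degree equals Euler's totient phi(22).
22 = 2 * 11
phi(22) = 10

10


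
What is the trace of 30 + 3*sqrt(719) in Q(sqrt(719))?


Tr(a + b*sqrt(d)) = (a + b*sqrt(d)) + (a - b*sqrt(d)) = 2a
= 2 * (30)
= 60

60


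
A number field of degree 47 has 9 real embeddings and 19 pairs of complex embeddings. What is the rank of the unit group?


By Dirichlet's unit theorem:
rank = r1 + r2 - 1
= 9 + 19 - 1
= 27

27


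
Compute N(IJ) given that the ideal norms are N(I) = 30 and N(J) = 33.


N(IJ) = N(I) * N(J)
= 30 * 33
= 990

990


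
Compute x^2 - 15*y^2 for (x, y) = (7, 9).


x^2 - d*y^2
= 7^2 - 15*9^2
= 49 - 1215
= -1166

-1166


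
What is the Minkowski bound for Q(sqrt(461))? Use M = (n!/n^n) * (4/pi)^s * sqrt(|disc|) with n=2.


d = 461, d mod 4 = 1, so disc(K) = d = 461; |disc(K)| = 461
Real quadratic field, so n = 2, s = r2 = 0, r1 = 2
M = (n!/n^n) * (4/pi)^s * sqrt(|disc(K)|) = (2!/2^2) * (4/pi)^0 * sqrt(461)
= 0.5 * 1.000000 * 21.470911
= 10.7355

10.7355


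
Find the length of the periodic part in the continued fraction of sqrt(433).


Run the CF algorithm for sqrt(433).
a_0 = floor(sqrt(433)) = 20; set m_0=0, q_0=1.
Recurrence: m' = q*a - m,  q' = (d - m'^2)/q,  a' = floor((a_0 + m')/q').
  step 1: m=20, q=33, a=1
  step 2: m=13, q=8, a=4
  step 3: m=19, q=9, a=4
  step 4: m=17, q=16, a=2
  step 5: m=15, q=13, a=2
  step 6: m=11, q=24, a=1
  step 7: m=13, q=11, a=3
  step 8: m=20, q=3, a=13
  step 9: m=19, q=24, a=1
  step 10: m=5, q=17, a=1
  step 11: m=12, q=17, a=1
  step 12: m=5, q=24, a=1
  step 13: m=19, q=3, a=13
  step 14: m=20, q=11, a=3
  step 15: m=13, q=24, a=1
  step 16: m=11, q=13, a=2
  step 17: m=15, q=16, a=2
  step 18: m=17, q=9, a=4
  step 19: m=19, q=8, a=4
  step 20: m=13, q=33, a=1
  step 21: m=20, q=1, a=40
a_21 = 2*a_0 = 40, so the period closes here.
sqrt(433) = [20; 1, 4, 4, 2, 2, 1, 3, 13, 1, 1, 1, 1, 13, 3, 1, 2, 2, 4, 4, 1, 40]
Period length = 21

21


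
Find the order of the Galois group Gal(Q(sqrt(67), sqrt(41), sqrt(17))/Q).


The 3 square roots of distinct primes are multiplicatively independent over Q,
so [K:Q] = 2^3 and Gal(K/Q) is isomorphic to (Z/2Z)^3.
|Gal| = 2^3 = 8

8


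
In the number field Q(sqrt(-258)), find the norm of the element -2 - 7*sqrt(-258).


N(a + b*sqrt(d)) = a^2 - d*b^2
= (-2)^2 - (-258)*(-7)^2
= 4 + 12642
= 12646

12646


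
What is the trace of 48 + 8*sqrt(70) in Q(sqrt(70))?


Tr(a + b*sqrt(d)) = (a + b*sqrt(d)) + (a - b*sqrt(d)) = 2a
= 2 * (48)
= 96

96


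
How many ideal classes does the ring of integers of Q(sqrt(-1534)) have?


K = Q(sqrt(-1534)). d mod 4 = 2, so D = disc(K) = 4d = -6136
h(K) equals the number of primitive reduced positive-definite forms (a, b, c) = a*x^2 + b*x*y + c*y^2 with b^2 - 4ac = D,
where reduced means |b| <= a <= c, with b >= 0 whenever |b| = a or a = c, and primitive means gcd(a, b, c) = 1.
Reduced forces 3a^2 <= |D| = 6136, so 1 <= a <= 45; b must have the parity of D, and c = (b^2 - D)/(4a) must be an integer >= a.
Enumerate a = 1..45, b in [-a, a]:
  a=1: (1, 0, 1534)  [1]
  a=2: (2, 0, 767)  [1]
  a=3..4: none
  a=5: (5, -2, 307), (5, 2, 307)  [2]
  a=6..9: none
  a=10: (10, -8, 155), (10, 8, 155)  [2]
  a=11..12: none
  a=13: (13, 0, 118)  [1]
  a=14..16: none
  a=17: (17, -16, 94), (17, 16, 94)  [2]
  a=18: none
  a=19: (19, -18, 85), (19, 18, 85)  [2]
  a=20..24: none
  a=25: (25, -8, 62), (25, 8, 62)  [2]
  a=26: (26, 0, 59)  [1]
  a=27..30: none
  a=31: (31, -8, 50), (31, 8, 50)  [2]
  a=32..33: none
  a=34: (34, -16, 47), (34, 16, 47)  [2]
  a=35..37: none
  a=38: (38, -20, 43), (38, 20, 43)  [2]
  a=39..45: none
Total reduced forms: 1 + 1 + 2 + 2 + 1 + 2 + 2 + 2 + 1 + 2 + 2 + 2 = 20
h = 20

20


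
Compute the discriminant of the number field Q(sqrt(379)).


For K = Q(sqrt(d)) with d squarefree: disc(K) = d if d = 1 mod 4, and disc(K) = 4d if d = 2 or 3 mod 4.
Here d = 379, and d mod 4 = 3.
d = 3 mod 4, not 1 (O_K = Z[sqrt(d)]), so disc(K) = 4d = 4 * (379) = 1516

1516


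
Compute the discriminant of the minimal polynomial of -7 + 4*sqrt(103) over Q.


The element -7 + 4*sqrt(103) has minimal polynomial:
x^2 + 14*x - 1599
Discriminant = (14)^2 - 4*(-1599)
= 196 + 6396
= 6592

6592


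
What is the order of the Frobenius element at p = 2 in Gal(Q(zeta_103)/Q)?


The Frobenius at p in Gal(Q(zeta_n)/Q) = (Z/nZ)* is the class of p, so its order is ord_103(2), the smallest k >= 1 with 2^k = 1 mod 103.
n = 103 = 103, phi(103) = 102; the order divides phi(n).
Divisors of 102: 1, 2, 3, 6, 17, 34, 51, 102
Repeated squaring mod 103: 2^1 = 2, 2^2 = 4, 2^4 = 16, 2^8 = 50, 2^16 = 28, 2^32 = 63, 2^64 = 55
Test divisors in increasing order:
  k=1: 2^1 = 2 mod 103
  k=2: 2^2 = 4 mod 103
  k=3: 2^3 = 4 * 2 = 8 mod 103
  k=6: 2^6 = 16 * 4 = 64 mod 103
  k=17: 2^17 = 28 * 2 = 56 mod 103
  k=34: 2^34 = 63 * 4 = 46 mod 103
  k=51: 2^51 = 63 * 28 * 4 * 2 = 1 mod 103  <- first divisor giving 1
Order = 51

51


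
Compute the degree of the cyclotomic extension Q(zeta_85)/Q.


The degree equals Euler's totient phi(85).
85 = 5 * 17
phi(85) = 64

64


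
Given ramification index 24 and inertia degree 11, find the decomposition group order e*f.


|D_P| = e * f
= 24 * 11
= 264

264


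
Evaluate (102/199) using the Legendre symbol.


p = 199 is prime, so compute (102/199) with the reciprocity algorithm (Jacobi-symbol steps: pull out 2s via (2/n), flip via reciprocity, reduce):
  pull out 2: (2/199) = +1  (since 199 mod 8 = 7)
  reciprocity: (51/199) -> -(199/51)
  reduce: (46/51)
  pull out 2: (2/51) = -1  (since 51 mod 8 = 3)
  reciprocity: (23/51) -> -(51/23)
  reduce: (5/23)
  reciprocity: (5/23) -> +(23/5)
  reduce: (3/5)
  reciprocity: (3/5) -> +(5/3)
  reduce: (2/3)
  pull out 2: (2/3) = -1  (since 3 mod 8 = 3)
  (1/3) = 1
Product of signs = 1
(102/199) = 1

1


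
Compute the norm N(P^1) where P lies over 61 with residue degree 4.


N(P^a) = p^(a*f)
= 61^(1*4)
= 61^4
= 13845841

13845841


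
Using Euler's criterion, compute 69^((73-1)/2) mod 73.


p = 73 is prime and the exponent is (p-1)/2 = 36, so by Euler's criterion 69^36 = (69/73) = +1 or -1 mod 73.
Compute by square-and-multiply:
  36 = 32 + 4 (binary 100100)
  Repeated squaring mod 73: 69^1 = 69, 69^2 = 16, 69^4 = 37, 69^8 = 55, 69^16 = 32, 69^32 = 2
  69^36 = 69^32 * 69^4 = 2 * 37 mod 73
    2 * 37 = 74 = 1 mod 73
  69^36 = 1 mod 73
Result 1: 69 is a quadratic residue mod 73.
69^36 mod 73 = 1

1


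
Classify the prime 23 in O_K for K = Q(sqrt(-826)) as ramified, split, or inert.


K = Q(sqrt(-826)). Since d mod 4 = 2, disc(K) = -3304.
Check p | disc: -3304 mod 23 = 8.
p does not divide disc. Compute Legendre symbol (d/p):
2^((23-1)/2) mod 23 = 1
(d/p) = 1, so p splits: (p) = P*P' with e=1, f=1, g=2.
Therefore p is split.

split


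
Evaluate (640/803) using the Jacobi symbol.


Compute (640/803) via quadratic reciprocity:
  pull out 2: (2/803) = -1  (since 803 mod 8 = 3)
  pull out 2: (2/803) = -1  (since 803 mod 8 = 3)
  pull out 2: (2/803) = -1  (since 803 mod 8 = 3)
  pull out 2: (2/803) = -1  (since 803 mod 8 = 3)
  pull out 2: (2/803) = -1  (since 803 mod 8 = 3)
  pull out 2: (2/803) = -1  (since 803 mod 8 = 3)
  pull out 2: (2/803) = -1  (since 803 mod 8 = 3)
  reciprocity: (5/803) -> +(803/5)
  reduce: (3/5)
  reciprocity: (3/5) -> +(5/3)
  reduce: (2/3)
  pull out 2: (2/3) = -1  (since 3 mod 8 = 3)
  (1/3) = 1
Product of signs = 1

1


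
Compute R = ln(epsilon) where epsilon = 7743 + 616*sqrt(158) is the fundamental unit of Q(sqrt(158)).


epsilon = 7743 + 616*sqrt(158)
= 15485.9999
R = ln(15485.9999)
= 9.6477

9.6477


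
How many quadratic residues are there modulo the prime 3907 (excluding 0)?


For prime p, the number of non-zero quadratic residues is (p-1)/2.
= (3907-1)/2
= 1953

1953


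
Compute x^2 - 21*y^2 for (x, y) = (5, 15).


x^2 - d*y^2
= 5^2 - 21*15^2
= 25 - 4725
= -4700

-4700


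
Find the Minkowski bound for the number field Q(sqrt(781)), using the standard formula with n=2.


d = 781, d mod 4 = 1, so disc(K) = d = 781; |disc(K)| = 781
Real quadratic field, so n = 2, s = r2 = 0, r1 = 2
M = (n!/n^n) * (4/pi)^s * sqrt(|disc(K)|) = (2!/2^2) * (4/pi)^0 * sqrt(781)
= 0.5 * 1.000000 * 27.946377
= 13.9732

13.9732


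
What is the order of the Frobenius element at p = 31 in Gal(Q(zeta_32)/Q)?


The Frobenius at p in Gal(Q(zeta_n)/Q) = (Z/nZ)* is the class of p, so its order is ord_32(31), the smallest k >= 1 with 31^k = 1 mod 32.
n = 32 = 2^5, phi(32) = 16; the order divides phi(n).
Divisors of 16: 1, 2, 4, 8, 16
Repeated squaring mod 32: 31^1 = 31, 31^2 = 1, 31^4 = 1, 31^8 = 1, 31^16 = 1
Test divisors in increasing order:
  k=1: 31^1 = 31 mod 32
  k=2: 31^2 = 1 mod 32  <- first divisor giving 1
Order = 2

2


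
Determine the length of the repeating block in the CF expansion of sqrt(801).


Run the CF algorithm for sqrt(801).
a_0 = floor(sqrt(801)) = 28; set m_0=0, q_0=1.
Recurrence: m' = q*a - m,  q' = (d - m'^2)/q,  a' = floor((a_0 + m')/q').
  step 1: m=28, q=17, a=3
  step 2: m=23, q=16, a=3
  step 3: m=25, q=11, a=4
  step 4: m=19, q=40, a=1
  step 5: m=21, q=9, a=5
  step 6: m=24, q=25, a=2
  step 7: m=26, q=5, a=10
  step 8: m=24, q=45, a=1
  step 9: m=21, q=8, a=6
  step 10: m=27, q=9, a=6
  step 11: m=27, q=8, a=6
  step 12: m=21, q=45, a=1
  step 13: m=24, q=5, a=10
  step 14: m=26, q=25, a=2
  step 15: m=24, q=9, a=5
  step 16: m=21, q=40, a=1
  step 17: m=19, q=11, a=4
  step 18: m=25, q=16, a=3
  step 19: m=23, q=17, a=3
  step 20: m=28, q=1, a=56
a_20 = 2*a_0 = 56, so the period closes here.
sqrt(801) = [28; 3, 3, 4, 1, 5, 2, 10, 1, 6, 6, 6, 1, 10, 2, 5, 1, 4, 3, 3, 56]
Period length = 20

20


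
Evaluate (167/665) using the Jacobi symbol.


Compute (167/665) via quadratic reciprocity:
  reciprocity: (167/665) -> +(665/167)
  reduce: (164/167)
  pull out 2: (2/167) = +1  (since 167 mod 8 = 7)
  pull out 2: (2/167) = +1  (since 167 mod 8 = 7)
  reciprocity: (41/167) -> +(167/41)
  reduce: (3/41)
  reciprocity: (3/41) -> +(41/3)
  reduce: (2/3)
  pull out 2: (2/3) = -1  (since 3 mod 8 = 3)
  (1/3) = 1
Product of signs = -1

-1


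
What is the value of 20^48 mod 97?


p = 97 is prime and the exponent is (p-1)/2 = 48, so by Euler's criterion 20^48 = (20/97) = +1 or -1 mod 97.
Compute by square-and-multiply:
  48 = 32 + 16 (binary 110000)
  Repeated squaring mod 97: 20^1 = 20, 20^2 = 12, 20^4 = 47, 20^8 = 75, 20^16 = 96, 20^32 = 1
  20^48 = 20^32 * 20^16 = 1 * 96 mod 97
    1 * 96 = 96 = 96 mod 97
  20^48 = 96 mod 97
Result 96 = p - 1 = -1 mod 97: 20 is a quadratic non-residue mod 97. As a residue in [0, p-1] the value is 96.
20^48 mod 97 = 96

96


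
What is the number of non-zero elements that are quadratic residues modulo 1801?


For prime p, the number of non-zero quadratic residues is (p-1)/2.
= (1801-1)/2
= 900

900


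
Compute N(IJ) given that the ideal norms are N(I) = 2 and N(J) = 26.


N(IJ) = N(I) * N(J)
= 2 * 26
= 52

52


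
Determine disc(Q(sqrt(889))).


For K = Q(sqrt(d)) with d squarefree: disc(K) = d if d = 1 mod 4, and disc(K) = 4d if d = 2 or 3 mod 4.
Here d = 889, and d mod 4 = 1.
d = 1 mod 4 (O_K = Z[(1+sqrt(d))/2]), so disc(K) = d = 889

889


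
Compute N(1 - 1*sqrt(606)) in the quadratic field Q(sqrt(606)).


N(a + b*sqrt(d)) = a^2 - d*b^2
= (1)^2 - (606)*(-1)^2
= 1 - 606
= -605

-605


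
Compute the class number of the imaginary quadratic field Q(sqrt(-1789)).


K = Q(sqrt(-1789)). d mod 4 = 3, so D = disc(K) = 4d = -7156
h(K) equals the number of primitive reduced positive-definite forms (a, b, c) = a*x^2 + b*x*y + c*y^2 with b^2 - 4ac = D,
where reduced means |b| <= a <= c, with b >= 0 whenever |b| = a or a = c, and primitive means gcd(a, b, c) = 1.
Reduced forces 3a^2 <= |D| = 7156, so 1 <= a <= 48; b must have the parity of D, and c = (b^2 - D)/(4a) must be an integer >= a.
Enumerate a = 1..48, b in [-a, a]:
  a=1: (1, 0, 1789)  [1]
  a=2: (2, 2, 895)  [1]
  a=3..4: none
  a=5: (5, -2, 358), (5, 2, 358)  [2]
  a=6..9: none
  a=10: (10, -2, 179), (10, 2, 179)  [2]
  a=11: (11, -4, 163), (11, 4, 163)  [2]
  a=12..16: none
  a=17: (17, -16, 109), (17, 16, 109)  [2]
  a=18: none
  a=19: (19, -8, 95), (19, 8, 95)  [2]
  a=20..21: none
  a=22: (22, -18, 85), (22, 18, 85)  [2]
  a=23..24: none
  a=25: (25, -12, 73), (25, 12, 73)  [2]
  a=26..28: none
  a=29: (29, -6, 62), (29, 6, 62)  [2]
  a=30: none
  a=31: (31, -6, 58), (31, 6, 58)  [2]
  a=32..33: none
  a=34: (34, -18, 55), (34, 18, 55)  [2]
  a=35..37: none
  a=38: (38, -30, 53), (38, 30, 53)  [2]
  a=39..42: none
  a=43: (43, -38, 50), (43, 38, 50)  [2]
  a=44..48: none
Total reduced forms: 1 + 1 + 2 + 2 + 2 + 2 + 2 + 2 + 2 + 2 + 2 + 2 + 2 + 2 = 26
h = 26

26


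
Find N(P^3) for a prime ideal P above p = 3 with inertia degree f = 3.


N(P^a) = p^(a*f)
= 3^(3*3)
= 3^9
= 19683

19683


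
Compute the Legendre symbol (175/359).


p = 359 is prime, so compute (175/359) with the reciprocity algorithm (Jacobi-symbol steps: pull out 2s via (2/n), flip via reciprocity, reduce):
  reciprocity: (175/359) -> -(359/175)
  reduce: (9/175)
  reciprocity: (9/175) -> +(175/9)
  reduce: (4/9)
  pull out 2: (2/9) = +1  (since 9 mod 8 = 1)
  pull out 2: (2/9) = +1  (since 9 mod 8 = 1)
  (1/9) = 1
Product of signs = -1
(175/359) = -1

-1


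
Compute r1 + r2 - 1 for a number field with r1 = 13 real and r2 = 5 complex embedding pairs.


By Dirichlet's unit theorem:
rank = r1 + r2 - 1
= 13 + 5 - 1
= 17

17


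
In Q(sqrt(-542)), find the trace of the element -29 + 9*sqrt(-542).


Tr(a + b*sqrt(d)) = (a + b*sqrt(d)) + (a - b*sqrt(d)) = 2a
= 2 * (-29)
= -58

-58


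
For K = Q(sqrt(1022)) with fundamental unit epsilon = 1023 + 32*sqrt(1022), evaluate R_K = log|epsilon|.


epsilon = 1023 + 32*sqrt(1022)
= 2045.9995
R = ln(2045.9995)
= 7.6236

7.6236


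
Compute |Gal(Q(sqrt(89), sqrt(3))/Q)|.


The 2 square roots of distinct primes are multiplicatively independent over Q,
so [K:Q] = 2^2 and Gal(K/Q) is isomorphic to (Z/2Z)^2.
|Gal| = 2^2 = 4

4


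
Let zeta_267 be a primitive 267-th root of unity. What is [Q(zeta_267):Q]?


The degree equals Euler's totient phi(267).
267 = 3 * 89
phi(267) = 176

176


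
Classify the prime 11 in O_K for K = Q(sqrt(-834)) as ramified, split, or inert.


K = Q(sqrt(-834)). Since d mod 4 = 2, disc(K) = -3336.
Check p | disc: -3336 mod 11 = 8.
p does not divide disc. Compute Legendre symbol (d/p):
2^((11-1)/2) mod 11 = -1
(d/p) = -1, so p is inert: (p) stays prime with e=1, f=2, g=1.
Therefore p is inert.

inert


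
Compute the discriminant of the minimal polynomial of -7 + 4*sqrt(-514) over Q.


The element -7 + 4*sqrt(-514) has minimal polynomial:
x^2 + 14*x + 8273
Discriminant = (14)^2 - 4*(8273)
= 196 - 33092
= -32896

-32896


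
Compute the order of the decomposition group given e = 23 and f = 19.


|D_P| = e * f
= 23 * 19
= 437

437


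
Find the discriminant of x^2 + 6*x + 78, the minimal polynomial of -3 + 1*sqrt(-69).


The element -3 + 1*sqrt(-69) has minimal polynomial:
x^2 + 6*x + 78
Discriminant = (6)^2 - 4*(78)
= 36 - 312
= -276

-276


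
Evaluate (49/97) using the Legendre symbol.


p = 97 is prime, so compute (49/97) with the reciprocity algorithm (Jacobi-symbol steps: pull out 2s via (2/n), flip via reciprocity, reduce):
  reciprocity: (49/97) -> +(97/49)
  reduce: (48/49)
  pull out 2: (2/49) = +1  (since 49 mod 8 = 1)
  pull out 2: (2/49) = +1  (since 49 mod 8 = 1)
  pull out 2: (2/49) = +1  (since 49 mod 8 = 1)
  pull out 2: (2/49) = +1  (since 49 mod 8 = 1)
  reciprocity: (3/49) -> +(49/3)
  reduce: (1/3)
  (1/3) = 1
Product of signs = 1
(49/97) = 1

1


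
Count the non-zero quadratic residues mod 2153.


For prime p, the number of non-zero quadratic residues is (p-1)/2.
= (2153-1)/2
= 1076

1076


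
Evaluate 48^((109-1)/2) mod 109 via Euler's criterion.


p = 109 is prime and the exponent is (p-1)/2 = 54, so by Euler's criterion 48^54 = (48/109) = +1 or -1 mod 109.
Compute by square-and-multiply:
  54 = 32 + 16 + 4 + 2 (binary 110110)
  Repeated squaring mod 109: 48^1 = 48, 48^2 = 15, 48^4 = 7, 48^8 = 49, 48^16 = 3, 48^32 = 9
  48^54 = 48^32 * 48^16 * 48^4 * 48^2 = 9 * 3 * 7 * 15 mod 109
    9 * 3 = 27 = 27 mod 109
    27 * 7 = 189 = 80 mod 109
    80 * 15 = 1200 = 1 mod 109
  48^54 = 1 mod 109
Result 1: 48 is a quadratic residue mod 109.
48^54 mod 109 = 1

1


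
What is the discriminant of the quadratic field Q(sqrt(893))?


For K = Q(sqrt(d)) with d squarefree: disc(K) = d if d = 1 mod 4, and disc(K) = 4d if d = 2 or 3 mod 4.
Here d = 893, and d mod 4 = 1.
d = 1 mod 4 (O_K = Z[(1+sqrt(d))/2]), so disc(K) = d = 893

893


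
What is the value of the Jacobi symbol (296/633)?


Compute (296/633) via quadratic reciprocity:
  pull out 2: (2/633) = +1  (since 633 mod 8 = 1)
  pull out 2: (2/633) = +1  (since 633 mod 8 = 1)
  pull out 2: (2/633) = +1  (since 633 mod 8 = 1)
  reciprocity: (37/633) -> +(633/37)
  reduce: (4/37)
  pull out 2: (2/37) = -1  (since 37 mod 8 = 5)
  pull out 2: (2/37) = -1  (since 37 mod 8 = 5)
  (1/37) = 1
Product of signs = 1

1


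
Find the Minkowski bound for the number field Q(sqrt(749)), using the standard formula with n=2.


d = 749, d mod 4 = 1, so disc(K) = d = 749; |disc(K)| = 749
Real quadratic field, so n = 2, s = r2 = 0, r1 = 2
M = (n!/n^n) * (4/pi)^s * sqrt(|disc(K)|) = (2!/2^2) * (4/pi)^0 * sqrt(749)
= 0.5 * 1.000000 * 27.367864
= 13.6839

13.6839


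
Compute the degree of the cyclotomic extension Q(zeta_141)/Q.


The degree equals Euler's totient phi(141).
141 = 3 * 47
phi(141) = 92

92


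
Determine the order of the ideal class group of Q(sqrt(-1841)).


K = Q(sqrt(-1841)). d mod 4 = 3, so D = disc(K) = 4d = -7364
h(K) equals the number of primitive reduced positive-definite forms (a, b, c) = a*x^2 + b*x*y + c*y^2 with b^2 - 4ac = D,
where reduced means |b| <= a <= c, with b >= 0 whenever |b| = a or a = c, and primitive means gcd(a, b, c) = 1.
Reduced forces 3a^2 <= |D| = 7364, so 1 <= a <= 49; b must have the parity of D, and c = (b^2 - D)/(4a) must be an integer >= a.
Enumerate a = 1..49, b in [-a, a]:
  a=1: (1, 0, 1841)  [1]
  a=2: (2, 2, 921)  [1]
  a=3: (3, -2, 614), (3, 2, 614)  [2]
  a=4: none
  a=5: (5, -4, 369), (5, 4, 369)  [2]
  a=6: (6, -2, 307), (6, 2, 307)  [2]
  a=7: (7, 0, 263)  [1]
  a=8: none
  a=9: (9, -4, 205), (9, 4, 205)  [2]
  a=10: (10, -6, 185), (10, 6, 185)  [2]
  a=11..13: none
  a=14: (14, 14, 135)  [1]
  a=15: (15, -14, 126), (15, -4, 123), (15, 4, 123), (15, 14, 126)  [4]
  a=16..17: none
  a=18: (18, -14, 105), (18, 14, 105)  [2]
  a=19..20: none
  a=21: (21, -14, 90), (21, 14, 90)  [2]
  a=22..24: none
  a=25: (25, -6, 74), (25, 6, 74)  [2]
  a=26: none
  a=27: (27, -14, 70), (27, 14, 70)  [2]
  a=28..29: none
  a=30: (30, -26, 67), (30, -14, 63), (30, 14, 63), (30, 26, 67)  [4]
  a=31: (31, -18, 62), (31, 18, 62)  [2]
  a=32..34: none
  a=35: (35, -14, 54), (35, 14, 54)  [2]
  a=36: none
  a=37: (37, -6, 50), (37, 6, 50)  [2]
  a=38..40: none
  a=41: (41, -4, 45), (41, 4, 45)  [2]
  a=42: (42, -14, 45), (42, 14, 45)  [2]
  a=43..49: none
Total reduced forms: 1 + 1 + 2 + 2 + 2 + 1 + 2 + 2 + 1 + 4 + 2 + 2 + 2 + 2 + 4 + 2 + 2 + 2 + 2 + 2 = 40
h = 40

40


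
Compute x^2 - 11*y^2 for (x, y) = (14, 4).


x^2 - d*y^2
= 14^2 - 11*4^2
= 196 - 176
= 20

20


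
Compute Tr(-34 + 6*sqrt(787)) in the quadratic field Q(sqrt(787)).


Tr(a + b*sqrt(d)) = (a + b*sqrt(d)) + (a - b*sqrt(d)) = 2a
= 2 * (-34)
= -68

-68


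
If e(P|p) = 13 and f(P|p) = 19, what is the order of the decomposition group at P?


|D_P| = e * f
= 13 * 19
= 247

247


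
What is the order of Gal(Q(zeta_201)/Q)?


|Gal(Q(zeta_201)/Q)| = phi(201)
= 132

132


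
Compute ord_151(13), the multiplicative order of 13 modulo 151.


We want ord_151(13), the smallest k >= 1 with 13^k = 1 mod 151.
n = 151 = 151, phi(151) = 150; the order divides phi(n).
Divisors of 150: 1, 2, 3, 5, 6, 10, 15, 25, 30, 50, 75, 150
Repeated squaring mod 151: 13^1 = 13, 13^2 = 18, 13^4 = 22, 13^8 = 31, 13^16 = 55, 13^32 = 5, 13^64 = 25, 13^128 = 21
Test divisors in increasing order:
  k=1: 13^1 = 13 mod 151
  k=2: 13^2 = 18 mod 151
  k=3: 13^3 = 18 * 13 = 83 mod 151
  k=5: 13^5 = 22 * 13 = 135 mod 151
  k=6: 13^6 = 22 * 18 = 94 mod 151
  k=10: 13^10 = 31 * 18 = 105 mod 151
  k=15: 13^15 = 31 * 22 * 18 * 13 = 132 mod 151
  k=25: 13^25 = 55 * 31 * 13 = 119 mod 151
  k=30: 13^30 = 55 * 31 * 22 * 18 = 59 mod 151
  k=50: 13^50 = 5 * 55 * 18 = 118 mod 151
  k=75: 13^75 = 25 * 31 * 18 * 13 = 150 mod 151
  k=150: 13^150 = 21 * 55 * 22 * 18 = 1 mod 151  <- first divisor giving 1
Order = 150

150


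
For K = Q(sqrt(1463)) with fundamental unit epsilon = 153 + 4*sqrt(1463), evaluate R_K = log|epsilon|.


epsilon = 153 + 4*sqrt(1463)
= 305.9967
R = ln(305.9967)
= 5.7236

5.7236


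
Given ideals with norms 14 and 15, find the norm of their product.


N(IJ) = N(I) * N(J)
= 14 * 15
= 210

210


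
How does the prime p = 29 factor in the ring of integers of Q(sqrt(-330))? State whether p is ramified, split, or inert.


K = Q(sqrt(-330)). Since d mod 4 = 2, disc(K) = -1320.
Check p | disc: -1320 mod 29 = 14.
p does not divide disc. Compute Legendre symbol (d/p):
18^((29-1)/2) mod 29 = -1
(d/p) = -1, so p is inert: (p) stays prime with e=1, f=2, g=1.
Therefore p is inert.

inert


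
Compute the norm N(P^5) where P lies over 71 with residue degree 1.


N(P^a) = p^(a*f)
= 71^(5*1)
= 71^5
= 1804229351

1804229351


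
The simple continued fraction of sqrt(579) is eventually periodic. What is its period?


Run the CF algorithm for sqrt(579).
a_0 = floor(sqrt(579)) = 24; set m_0=0, q_0=1.
Recurrence: m' = q*a - m,  q' = (d - m'^2)/q,  a' = floor((a_0 + m')/q').
  step 1: m=24, q=3, a=16
  step 2: m=24, q=1, a=48
a_2 = 2*a_0 = 48, so the period closes here.
sqrt(579) = [24; 16, 48]
Period length = 2

2


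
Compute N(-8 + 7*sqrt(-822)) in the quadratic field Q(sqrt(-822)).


N(a + b*sqrt(d)) = a^2 - d*b^2
= (-8)^2 - (-822)*(7)^2
= 64 + 40278
= 40342

40342


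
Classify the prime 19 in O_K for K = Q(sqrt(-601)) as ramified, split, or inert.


K = Q(sqrt(-601)). Since d mod 4 = 3, disc(K) = -2404.
Check p | disc: -2404 mod 19 = 9.
p does not divide disc. Compute Legendre symbol (d/p):
7^((19-1)/2) mod 19 = 1
(d/p) = 1, so p splits: (p) = P*P' with e=1, f=1, g=2.
Therefore p is split.

split


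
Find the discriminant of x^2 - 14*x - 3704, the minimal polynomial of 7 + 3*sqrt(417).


The element 7 + 3*sqrt(417) has minimal polynomial:
x^2 - 14*x - 3704
Discriminant = (-14)^2 - 4*(-3704)
= 196 + 14816
= 15012

15012


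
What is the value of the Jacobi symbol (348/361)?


Compute (348/361) via quadratic reciprocity:
  pull out 2: (2/361) = +1  (since 361 mod 8 = 1)
  pull out 2: (2/361) = +1  (since 361 mod 8 = 1)
  reciprocity: (87/361) -> +(361/87)
  reduce: (13/87)
  reciprocity: (13/87) -> +(87/13)
  reduce: (9/13)
  reciprocity: (9/13) -> +(13/9)
  reduce: (4/9)
  pull out 2: (2/9) = +1  (since 9 mod 8 = 1)
  pull out 2: (2/9) = +1  (since 9 mod 8 = 1)
  (1/9) = 1
Product of signs = 1

1


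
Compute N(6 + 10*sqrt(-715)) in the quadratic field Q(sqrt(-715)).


N(a + b*sqrt(d)) = a^2 - d*b^2
= (6)^2 - (-715)*(10)^2
= 36 + 71500
= 71536

71536


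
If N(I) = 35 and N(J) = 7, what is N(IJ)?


N(IJ) = N(I) * N(J)
= 35 * 7
= 245

245


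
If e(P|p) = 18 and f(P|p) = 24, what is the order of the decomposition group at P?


|D_P| = e * f
= 18 * 24
= 432

432


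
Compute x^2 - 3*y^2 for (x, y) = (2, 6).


x^2 - d*y^2
= 2^2 - 3*6^2
= 4 - 108
= -104

-104


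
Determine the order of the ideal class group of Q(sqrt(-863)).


K = Q(sqrt(-863)). d mod 4 = 1, so D = disc(K) = d = -863
h(K) equals the number of primitive reduced positive-definite forms (a, b, c) = a*x^2 + b*x*y + c*y^2 with b^2 - 4ac = D,
where reduced means |b| <= a <= c, with b >= 0 whenever |b| = a or a = c, and primitive means gcd(a, b, c) = 1.
Reduced forces 3a^2 <= |D| = 863, so 1 <= a <= 16; b must have the parity of D, and c = (b^2 - D)/(4a) must be an integer >= a.
Enumerate a = 1..16, b in [-a, a]:
  a=1: (1, 1, 216)  [1]
  a=2: (2, -1, 108), (2, 1, 108)  [2]
  a=3: (3, -1, 72), (3, 1, 72)  [2]
  a=4: (4, -1, 54), (4, 1, 54)  [2]
  a=5: none
  a=6: (6, -5, 37), (6, -1, 36), (6, 1, 36), (6, 5, 37)  [4]
  a=7: none
  a=8: (8, -1, 27), (8, 1, 27)  [2]
  a=9: (9, -1, 24), (9, 1, 24)  [2]
  a=10..11: none
  a=12: (12, -7, 19), (12, -1, 18), (12, 1, 18), (12, 7, 19)  [4]
  a=13..15: none
  a=16: (16, -15, 17), (16, 15, 17)  [2]
Total reduced forms: 1 + 2 + 2 + 2 + 4 + 2 + 2 + 4 + 2 = 21
h = 21

21


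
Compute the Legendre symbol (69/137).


p = 137 is prime, so compute (69/137) with the reciprocity algorithm (Jacobi-symbol steps: pull out 2s via (2/n), flip via reciprocity, reduce):
  reciprocity: (69/137) -> +(137/69)
  reduce: (68/69)
  pull out 2: (2/69) = -1  (since 69 mod 8 = 5)
  pull out 2: (2/69) = -1  (since 69 mod 8 = 5)
  reciprocity: (17/69) -> +(69/17)
  reduce: (1/17)
  (1/17) = 1
Product of signs = 1
(69/137) = 1

1


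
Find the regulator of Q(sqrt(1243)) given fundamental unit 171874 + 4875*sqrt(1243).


epsilon = 171874 + 4875*sqrt(1243)
= 343748.0000
R = ln(343748.0000)
= 12.7477

12.7477


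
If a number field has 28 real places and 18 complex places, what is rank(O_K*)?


By Dirichlet's unit theorem:
rank = r1 + r2 - 1
= 28 + 18 - 1
= 45

45


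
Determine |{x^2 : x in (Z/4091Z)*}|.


For prime p, the number of non-zero quadratic residues is (p-1)/2.
= (4091-1)/2
= 2045

2045


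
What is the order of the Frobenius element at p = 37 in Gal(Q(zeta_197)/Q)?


The Frobenius at p in Gal(Q(zeta_n)/Q) = (Z/nZ)* is the class of p, so its order is ord_197(37), the smallest k >= 1 with 37^k = 1 mod 197.
n = 197 = 197, phi(197) = 196; the order divides phi(n).
Divisors of 196: 1, 2, 4, 7, 14, 28, 49, 98, 196
Repeated squaring mod 197: 37^1 = 37, 37^2 = 187, 37^4 = 100, 37^8 = 150, 37^16 = 42, 37^32 = 188, 37^64 = 81, 37^128 = 60
Test divisors in increasing order:
  k=1: 37^1 = 37 mod 197
  k=2: 37^2 = 187 mod 197
  k=4: 37^4 = 100 mod 197
  k=7: 37^7 = 100 * 187 * 37 = 36 mod 197
  k=14: 37^14 = 150 * 100 * 187 = 114 mod 197
  k=28: 37^28 = 42 * 150 * 100 = 191 mod 197
  k=49: 37^49 = 188 * 42 * 37 = 1 mod 197  <- first divisor giving 1
Order = 49

49
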